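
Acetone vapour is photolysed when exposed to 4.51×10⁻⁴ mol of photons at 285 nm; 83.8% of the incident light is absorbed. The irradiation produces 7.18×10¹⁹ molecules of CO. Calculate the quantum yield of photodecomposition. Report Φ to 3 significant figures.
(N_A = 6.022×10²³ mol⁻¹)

Φ = 0.315

Product: 7.18×10¹⁹ / 6.022×10²³ = 1.192×10⁻⁴ mol.
Photons absorbed: 0.838 × 4.51×10⁻⁴ = 3.779×10⁻⁴ mol.
Φ = 1.192×10⁻⁴ mol / 3.779×10⁻⁴ mol photons = 0.315.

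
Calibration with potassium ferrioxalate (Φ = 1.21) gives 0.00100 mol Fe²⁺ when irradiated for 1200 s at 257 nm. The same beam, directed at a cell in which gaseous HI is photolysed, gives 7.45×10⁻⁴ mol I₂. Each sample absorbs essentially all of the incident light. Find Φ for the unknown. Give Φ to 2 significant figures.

Φ = 0.90

Photons absorbed by the actinometer: 0.00100 / 1.21 = 8.264×10⁻⁴ mol.
Φ(unknown) = 7.45×10⁻⁴ / 8.264×10⁻⁴ = 0.90.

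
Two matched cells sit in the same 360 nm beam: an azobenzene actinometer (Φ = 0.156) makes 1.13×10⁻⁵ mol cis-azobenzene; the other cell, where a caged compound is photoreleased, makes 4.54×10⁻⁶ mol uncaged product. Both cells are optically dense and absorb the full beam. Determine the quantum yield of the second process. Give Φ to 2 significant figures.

Photons absorbed by the actinometer: 1.13×10⁻⁵ / 0.156 = 7.244×10⁻⁵ mol.
Φ(unknown) = 4.54×10⁻⁶ / 7.244×10⁻⁵ = 0.063.

Φ = 0.063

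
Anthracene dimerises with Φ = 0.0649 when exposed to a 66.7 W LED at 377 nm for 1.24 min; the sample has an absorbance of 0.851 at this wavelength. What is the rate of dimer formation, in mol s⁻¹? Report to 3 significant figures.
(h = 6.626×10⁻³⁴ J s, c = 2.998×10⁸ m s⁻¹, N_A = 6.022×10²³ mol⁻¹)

Photon energy at 377 nm: hc/λ = (6.626×10⁻³⁴)(2.998×10⁸)/(377×10⁻⁹) = 5.269×10⁻¹⁹ J.
Energy delivered: (66.7 W)(74.4 s) = 4962 J.
Photons incident: 4962 / 5.269×10⁻¹⁹ = 9.417×10²¹, i.e. 9.417×10²¹/6.022×10²³ = 0.01564 mol.
Fraction absorbed: 1 − 10^(−0.851) = 0.8591.
Photons absorbed: 0.8591 × 0.01564 = 0.01344 mol.
Product formed: 0.0649 × 0.01344 = 8.723×10⁻⁴ mol.
Rate: 8.723×10⁻⁴ / 74.4 s = 1.17×10⁻⁵ mol s⁻¹.

1.17×10⁻⁵ mol s⁻¹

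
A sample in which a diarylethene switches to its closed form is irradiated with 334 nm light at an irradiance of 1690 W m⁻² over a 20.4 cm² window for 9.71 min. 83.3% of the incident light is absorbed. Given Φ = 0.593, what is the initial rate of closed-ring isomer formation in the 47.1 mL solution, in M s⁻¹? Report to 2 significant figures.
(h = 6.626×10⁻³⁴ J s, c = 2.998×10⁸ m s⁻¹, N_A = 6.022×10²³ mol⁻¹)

1.0×10⁻⁴ M s⁻¹

Photon energy at 334 nm: hc/λ = (6.626×10⁻³⁴)(2.998×10⁸)/(334×10⁻⁹) = 5.948×10⁻¹⁹ J.
Energy delivered: (1690 W m⁻²)(20.4×10⁻⁴ m²)(582.6 s) = 2009 J.
Photons incident: 2009 / 5.948×10⁻¹⁹ = 3.378×10²¹, i.e. 3.378×10²¹/6.022×10²³ = 0.005609 mol.
Photons absorbed: 0.833 × 0.005609 = 0.004672 mol.
Product formed: 0.593 × 0.004672 = 0.002770 mol.
Rate: 0.002770 mol / (582.6 s × 0.0471 L) = 1.0×10⁻⁴ M s⁻¹.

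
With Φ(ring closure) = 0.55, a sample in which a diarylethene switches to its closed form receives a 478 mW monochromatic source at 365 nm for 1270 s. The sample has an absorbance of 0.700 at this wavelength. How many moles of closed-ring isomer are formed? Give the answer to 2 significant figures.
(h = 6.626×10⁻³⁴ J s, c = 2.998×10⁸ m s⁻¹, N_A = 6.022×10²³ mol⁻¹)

Photon energy at 365 nm: hc/λ = (6.626×10⁻³⁴)(2.998×10⁸)/(365×10⁻⁹) = 5.442×10⁻¹⁹ J.
Energy delivered: (478 mW)(1270 s) = 607.1 J.
Photons incident: 607.1 / 5.442×10⁻¹⁹ = 1.116×10²¹, i.e. 1.116×10²¹/6.022×10²³ = 0.001853 mol.
Fraction absorbed: 1 − 10^(−0.700) = 0.8005.
Photons absorbed: 0.8005 × 0.001853 = 0.001483 mol.
Product: Φ × n_abs = 0.55 × 0.001483 = 8.157×10⁻⁴ mol.

8.2×10⁻⁴ mol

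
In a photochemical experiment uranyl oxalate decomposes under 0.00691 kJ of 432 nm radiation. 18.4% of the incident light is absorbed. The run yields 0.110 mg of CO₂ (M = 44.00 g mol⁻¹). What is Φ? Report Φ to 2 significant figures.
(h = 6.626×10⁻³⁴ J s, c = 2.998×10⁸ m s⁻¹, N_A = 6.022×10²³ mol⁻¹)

Product: 0.110 mg / 44.00 g mol⁻¹ = 2.500×10⁻⁶ mol.
Photon energy at 432 nm: hc/λ = (6.626×10⁻³⁴)(2.998×10⁸)/(432×10⁻⁹) = 4.598×10⁻¹⁹ J.
Incident energy: 0.00691 kJ = 6.91 J.
Photons incident: 6.91 / 4.598×10⁻¹⁹ = 1.503×10¹⁹, i.e. 1.503×10¹⁹/6.022×10²³ = 2.496×10⁻⁵ mol.
Photons absorbed: 0.184 × 2.496×10⁻⁵ = 4.593×10⁻⁶ mol.
Φ = 2.500×10⁻⁶ mol / 4.593×10⁻⁶ mol photons = 0.54.

Φ = 0.54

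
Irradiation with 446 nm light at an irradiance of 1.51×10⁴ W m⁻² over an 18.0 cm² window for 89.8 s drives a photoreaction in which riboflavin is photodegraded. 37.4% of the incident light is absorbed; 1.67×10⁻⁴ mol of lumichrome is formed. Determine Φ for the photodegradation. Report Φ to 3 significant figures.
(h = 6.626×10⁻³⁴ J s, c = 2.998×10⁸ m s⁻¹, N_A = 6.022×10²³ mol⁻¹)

Φ = 0.0491

Photon energy at 446 nm: hc/λ = (6.626×10⁻³⁴)(2.998×10⁸)/(446×10⁻⁹) = 4.454×10⁻¹⁹ J.
Energy delivered: (1.51×10⁴ W m⁻²)(18.0×10⁻⁴ m²)(89.8 s) = 2441 J.
Photons incident: 2441 / 4.454×10⁻¹⁹ = 5.480×10²¹, i.e. 5.480×10²¹/6.022×10²³ = 0.009100 mol.
Photons absorbed: 0.374 × 0.009100 = 0.003403 mol.
Φ = 1.67×10⁻⁴ mol / 0.003403 mol photons = 0.0491.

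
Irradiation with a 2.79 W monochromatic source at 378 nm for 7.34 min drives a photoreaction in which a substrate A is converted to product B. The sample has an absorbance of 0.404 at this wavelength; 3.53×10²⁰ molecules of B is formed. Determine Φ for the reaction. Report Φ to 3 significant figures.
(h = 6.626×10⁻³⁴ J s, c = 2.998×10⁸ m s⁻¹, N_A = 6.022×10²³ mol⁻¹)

Product: 3.53×10²⁰ / 6.022×10²³ = 5.862×10⁻⁴ mol.
Photon energy at 378 nm: hc/λ = (6.626×10⁻³⁴)(2.998×10⁸)/(378×10⁻⁹) = 5.255×10⁻¹⁹ J.
Energy delivered: (2.79 W)(440.4 s) = 1229 J.
Photons incident: 1229 / 5.255×10⁻¹⁹ = 2.339×10²¹, i.e. 2.339×10²¹/6.022×10²³ = 0.003884 mol.
Fraction absorbed: 1 − 10^(−0.404) = 0.6055.
Photons absorbed: 0.6055 × 0.003884 = 0.002352 mol.
Φ = 5.862×10⁻⁴ mol / 0.002352 mol photons = 0.249.

Φ = 0.249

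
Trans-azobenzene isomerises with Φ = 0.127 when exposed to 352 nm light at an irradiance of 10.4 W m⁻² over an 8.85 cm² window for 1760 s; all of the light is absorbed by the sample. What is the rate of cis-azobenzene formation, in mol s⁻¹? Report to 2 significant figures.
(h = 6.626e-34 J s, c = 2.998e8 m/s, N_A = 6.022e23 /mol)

3.4e-9 mol s⁻¹

Photon energy at 352 nm: hc/λ = (6.626e-34)(2.998e8)/(352e-9) = 5.643e-19 J.
Energy delivered: (10.4 W m⁻²)(8.85e-4 m²)(1760 s) = 16.20 J.
Photons incident: 16.20 / 5.643e-19 = 2.871e19, i.e. 2.871e19/6.022e23 = 4.768e-5 mol.
Product formed: 0.127 × 4.768e-5 = 6.055e-6 mol.
Rate: 6.055e-6 / 1760 s = 3.4e-9 mol s⁻¹.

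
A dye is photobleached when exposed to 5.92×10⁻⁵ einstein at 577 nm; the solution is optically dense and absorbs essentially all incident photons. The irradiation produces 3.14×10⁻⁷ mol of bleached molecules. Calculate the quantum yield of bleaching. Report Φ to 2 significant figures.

Φ = 0.0053

Φ = 3.14×10⁻⁷ mol / 5.92×10⁻⁵ mol photons = 0.0053.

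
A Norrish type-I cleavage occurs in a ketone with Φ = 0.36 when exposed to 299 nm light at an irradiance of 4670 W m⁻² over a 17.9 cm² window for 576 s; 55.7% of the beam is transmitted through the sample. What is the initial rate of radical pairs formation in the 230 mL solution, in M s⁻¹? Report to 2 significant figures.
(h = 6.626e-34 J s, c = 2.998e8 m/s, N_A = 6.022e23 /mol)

Photon energy at 299 nm: hc/λ = (6.626e-34)(2.998e8)/(299e-9) = 6.644e-19 J.
Energy delivered: (4670 W m⁻²)(17.9e-4 m²)(576 s) = 4815 J.
Photons incident: 4815 / 6.644e-19 = 7.247e21, i.e. 7.247e21/6.022e23 = 0.01203 mol.
Fraction absorbed: 1 − 55.7/100 = 0.4430.
Photons absorbed: 0.4430 × 0.01203 = 0.005329 mol.
Product formed: 0.36 × 0.005329 = 0.001918 mol.
Rate: 0.001918 mol / (576 s × 0.23 L) = 1.4e-5 M s⁻¹.

1.4e-5 M s⁻¹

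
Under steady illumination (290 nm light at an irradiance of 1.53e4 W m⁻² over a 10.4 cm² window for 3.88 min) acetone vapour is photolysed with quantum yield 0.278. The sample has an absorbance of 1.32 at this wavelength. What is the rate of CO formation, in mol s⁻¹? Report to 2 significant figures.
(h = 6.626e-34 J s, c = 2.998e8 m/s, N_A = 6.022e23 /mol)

Photon energy at 290 nm: hc/λ = (6.626e-34)(2.998e8)/(290e-9) = 6.850e-19 J.
Energy delivered: (1.53e4 W m⁻²)(10.4e-4 m²)(232.8 s) = 3704 J.
Photons incident: 3704 / 6.850e-19 = 5.407e21, i.e. 5.407e21/6.022e23 = 0.008979 mol.
Fraction absorbed: 1 − 10^(−1.32) = 0.9521.
Photons absorbed: 0.9521 × 0.008979 = 0.008549 mol.
Product formed: 0.278 × 0.008549 = 0.002377 mol.
Rate: 0.002377 / 232.8 s = 1.0e-5 mol s⁻¹.

1.0e-5 mol s⁻¹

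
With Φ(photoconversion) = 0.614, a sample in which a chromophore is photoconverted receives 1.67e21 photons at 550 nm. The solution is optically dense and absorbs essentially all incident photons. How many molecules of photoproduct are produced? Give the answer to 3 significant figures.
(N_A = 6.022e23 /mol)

1.03e21 molecules

Moles of photons: 1.67e21 / 6.022e23 = 0.002773 mol.
Product: Φ × n_abs = 0.614 × 0.002773 = 0.001703 mol.
As a count: 0.001703 × 6.022e23 = 1.03e21.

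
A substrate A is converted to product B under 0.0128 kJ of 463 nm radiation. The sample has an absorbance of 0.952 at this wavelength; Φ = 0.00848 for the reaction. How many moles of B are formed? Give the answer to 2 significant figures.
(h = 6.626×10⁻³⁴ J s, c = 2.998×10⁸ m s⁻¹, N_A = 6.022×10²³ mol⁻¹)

Photon energy at 463 nm: hc/λ = (6.626×10⁻³⁴)(2.998×10⁸)/(463×10⁻⁹) = 4.290×10⁻¹⁹ J.
Incident energy: 0.0128 kJ = 12.8 J.
Photons incident: 12.8 / 4.290×10⁻¹⁹ = 2.984×10¹⁹, i.e. 2.984×10¹⁹/6.022×10²³ = 4.955×10⁻⁵ mol.
Fraction absorbed: 1 − 10^(−0.952) = 0.8883.
Photons absorbed: 0.8883 × 4.955×10⁻⁵ = 4.402×10⁻⁵ mol.
Product: Φ × n_abs = 0.00848 × 4.402×10⁻⁵ = 3.733×10⁻⁷ mol.

3.7×10⁻⁷ mol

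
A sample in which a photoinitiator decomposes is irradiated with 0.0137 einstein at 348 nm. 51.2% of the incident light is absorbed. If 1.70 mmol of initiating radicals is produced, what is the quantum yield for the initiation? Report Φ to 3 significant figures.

Product: 1.70 mmol = 0.00170 mol.
Photons absorbed: 0.512 × 0.0137 = 0.007014 mol.
Φ = 0.00170 mol / 0.007014 mol photons = 0.242.

Φ = 0.242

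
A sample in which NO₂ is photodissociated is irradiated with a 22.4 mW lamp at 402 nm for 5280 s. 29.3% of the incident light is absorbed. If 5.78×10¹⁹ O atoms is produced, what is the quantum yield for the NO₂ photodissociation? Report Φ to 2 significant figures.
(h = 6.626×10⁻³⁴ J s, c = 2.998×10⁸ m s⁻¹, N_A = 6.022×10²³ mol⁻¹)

Φ = 0.82

Product: 5.78×10¹⁹ / 6.022×10²³ = 9.598×10⁻⁵ mol.
Photon energy at 402 nm: hc/λ = (6.626×10⁻³⁴)(2.998×10⁸)/(402×10⁻⁹) = 4.941×10⁻¹⁹ J.
Energy delivered: (22.4 mW)(5280 s) = 118.3 J.
Photons incident: 118.3 / 4.941×10⁻¹⁹ = 2.394×10²⁰, i.e. 2.394×10²⁰/6.022×10²³ = 3.975×10⁻⁴ mol.
Photons absorbed: 0.293 × 3.975×10⁻⁴ = 1.165×10⁻⁴ mol.
Φ = 9.598×10⁻⁵ mol / 1.165×10⁻⁴ mol photons = 0.82.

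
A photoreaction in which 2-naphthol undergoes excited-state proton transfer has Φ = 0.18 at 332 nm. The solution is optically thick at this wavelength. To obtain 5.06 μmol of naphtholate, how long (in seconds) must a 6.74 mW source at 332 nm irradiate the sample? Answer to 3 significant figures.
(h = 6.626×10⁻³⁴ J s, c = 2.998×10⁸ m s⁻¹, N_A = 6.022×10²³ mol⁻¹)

t ≈ 1500 s

Product: 5.06 μmol = 5.06×10⁻⁶ mol.
Photons that must be absorbed: 5.06×10⁻⁶ / 0.18 = 2.811×10⁻⁵ mol.
Photon energy: hc/λ = 5.983×10⁻¹⁹ J; per mole, 3.603×10⁵ J mol⁻¹.
Energy required: 2.811×10⁻⁵ × 3.603×10⁵ = 10.13 J.
Time: 10.13 J / 0.00674 W = 1500 s.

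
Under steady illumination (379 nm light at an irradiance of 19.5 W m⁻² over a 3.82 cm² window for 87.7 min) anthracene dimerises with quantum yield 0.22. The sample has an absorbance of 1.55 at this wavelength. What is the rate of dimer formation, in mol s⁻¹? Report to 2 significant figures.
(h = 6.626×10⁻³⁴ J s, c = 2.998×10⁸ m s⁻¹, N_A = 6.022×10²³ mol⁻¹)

5.0×10⁻⁹ mol s⁻¹

Photon energy at 379 nm: hc/λ = (6.626×10⁻³⁴)(2.998×10⁸)/(379×10⁻⁹) = 5.241×10⁻¹⁹ J.
Energy delivered: (19.5 W m⁻²)(3.82×10⁻⁴ m²)(5262 s) = 39.20 J.
Photons incident: 39.20 / 5.241×10⁻¹⁹ = 7.479×10¹⁹, i.e. 7.479×10¹⁹/6.022×10²³ = 1.242×10⁻⁴ mol.
Fraction absorbed: 1 − 10^(−1.55) = 0.9718.
Photons absorbed: 0.9718 × 1.242×10⁻⁴ = 1.207×10⁻⁴ mol.
Product formed: 0.22 × 1.207×10⁻⁴ = 2.655×10⁻⁵ mol.
Rate: 2.655×10⁻⁵ / 5262 s = 5.0×10⁻⁹ mol s⁻¹.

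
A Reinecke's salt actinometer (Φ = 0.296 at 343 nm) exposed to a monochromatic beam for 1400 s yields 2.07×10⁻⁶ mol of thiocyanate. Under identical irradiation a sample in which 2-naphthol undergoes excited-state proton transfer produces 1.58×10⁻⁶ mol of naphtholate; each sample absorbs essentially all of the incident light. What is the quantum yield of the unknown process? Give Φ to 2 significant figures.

Φ = 0.23

Photons absorbed by the actinometer: 2.07×10⁻⁶ / 0.296 = 6.993×10⁻⁶ mol.
Φ(unknown) = 1.58×10⁻⁶ / 6.993×10⁻⁶ = 0.23.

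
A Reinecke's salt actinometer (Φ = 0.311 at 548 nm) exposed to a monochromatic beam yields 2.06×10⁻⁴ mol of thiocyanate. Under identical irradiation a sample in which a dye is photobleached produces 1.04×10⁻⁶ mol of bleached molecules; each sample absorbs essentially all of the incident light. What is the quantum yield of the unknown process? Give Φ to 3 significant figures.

Photons absorbed by the actinometer: 2.06×10⁻⁴ / 0.311 = 6.624×10⁻⁴ mol.
Φ(unknown) = 1.04×10⁻⁶ / 6.624×10⁻⁴ = 0.00157.

Φ = 0.00157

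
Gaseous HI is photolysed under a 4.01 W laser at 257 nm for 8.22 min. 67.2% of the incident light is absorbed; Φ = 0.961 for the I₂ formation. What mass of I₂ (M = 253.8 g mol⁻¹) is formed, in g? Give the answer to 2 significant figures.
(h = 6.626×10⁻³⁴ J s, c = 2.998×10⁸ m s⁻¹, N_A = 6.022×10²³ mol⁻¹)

Photon energy at 257 nm: hc/λ = (6.626×10⁻³⁴)(2.998×10⁸)/(257×10⁻⁹) = 7.729×10⁻¹⁹ J.
Energy delivered: (4.01 W)(493.2 s) = 1978 J.
Photons incident: 1978 / 7.729×10⁻¹⁹ = 2.559×10²¹, i.e. 2.559×10²¹/6.022×10²³ = 0.004249 mol.
Photons absorbed: 0.672 × 0.004249 = 0.002855 mol.
Product: Φ × n_abs = 0.961 × 0.002855 = 0.002744 mol.
Mass: 0.002744 × 253.8 = 0.6964 g = 0.70 g.

0.70 g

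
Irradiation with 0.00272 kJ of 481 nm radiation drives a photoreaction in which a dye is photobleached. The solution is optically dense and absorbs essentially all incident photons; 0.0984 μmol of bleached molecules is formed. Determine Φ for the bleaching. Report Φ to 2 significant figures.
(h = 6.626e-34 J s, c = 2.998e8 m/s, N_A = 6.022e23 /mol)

Φ = 0.0090

Product: 0.0984 μmol = 9.84e-8 mol.
Photon energy at 481 nm: hc/λ = (6.626e-34)(2.998e8)/(481e-9) = 4.130e-19 J.
Incident energy: 0.00272 kJ = 2.72 J.
Photons incident: 2.72 / 4.130e-19 = 6.586e18, i.e. 6.586e18/6.022e23 = 1.094e-5 mol.
Φ = 9.84e-8 mol / 1.094e-5 mol photons = 0.0090.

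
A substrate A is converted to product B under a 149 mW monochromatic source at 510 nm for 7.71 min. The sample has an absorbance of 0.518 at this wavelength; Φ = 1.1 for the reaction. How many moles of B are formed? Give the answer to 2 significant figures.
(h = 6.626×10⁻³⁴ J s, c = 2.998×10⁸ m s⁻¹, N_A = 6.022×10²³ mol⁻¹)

2.3×10⁻⁴ mol

Photon energy at 510 nm: hc/λ = (6.626×10⁻³⁴)(2.998×10⁸)/(510×10⁻⁹) = 3.895×10⁻¹⁹ J.
Energy delivered: (149 mW)(462.6 s) = 68.93 J.
Photons incident: 68.93 / 3.895×10⁻¹⁹ = 1.770×10²⁰, i.e. 1.770×10²⁰/6.022×10²³ = 2.939×10⁻⁴ mol.
Fraction absorbed: 1 − 10^(−0.518) = 0.6966.
Photons absorbed: 0.6966 × 2.939×10⁻⁴ = 2.047×10⁻⁴ mol.
Product: Φ × n_abs = 1.1 × 2.047×10⁻⁴ = 2.252×10⁻⁴ mol.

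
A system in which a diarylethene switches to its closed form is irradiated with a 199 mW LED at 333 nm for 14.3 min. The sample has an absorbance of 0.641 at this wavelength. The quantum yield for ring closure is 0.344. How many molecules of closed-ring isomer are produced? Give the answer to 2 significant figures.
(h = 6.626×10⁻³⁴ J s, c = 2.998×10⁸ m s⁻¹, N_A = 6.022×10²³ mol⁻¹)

7.6×10¹⁹ molecules

Photon energy at 333 nm: hc/λ = (6.626×10⁻³⁴)(2.998×10⁸)/(333×10⁻⁹) = 5.965×10⁻¹⁹ J.
Energy delivered: (199 mW)(858 s) = 170.7 J.
Photons incident: 170.7 / 5.965×10⁻¹⁹ = 2.862×10²⁰, i.e. 2.862×10²⁰/6.022×10²³ = 4.753×10⁻⁴ mol.
Fraction absorbed: 1 − 10^(−0.641) = 0.7714.
Photons absorbed: 0.7714 × 4.753×10⁻⁴ = 3.666×10⁻⁴ mol.
Product: Φ × n_abs = 0.344 × 3.666×10⁻⁴ = 1.261×10⁻⁴ mol.
As a count: 1.261×10⁻⁴ × 6.022×10²³ = 7.6×10¹⁹.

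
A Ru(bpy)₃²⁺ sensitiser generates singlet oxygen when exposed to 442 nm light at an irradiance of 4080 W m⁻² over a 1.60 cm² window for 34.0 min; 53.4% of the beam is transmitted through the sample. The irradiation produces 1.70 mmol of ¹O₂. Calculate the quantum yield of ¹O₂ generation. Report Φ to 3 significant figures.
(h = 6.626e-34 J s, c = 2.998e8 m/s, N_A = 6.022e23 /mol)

Product: 1.70 mmol = 0.00170 mol.
Photon energy at 442 nm: hc/λ = (6.626e-34)(2.998e8)/(442e-9) = 4.494e-19 J.
Energy delivered: (4080 W m⁻²)(1.60e-4 m²)(2040 s) = 1332 J.
Photons incident: 1332 / 4.494e-19 = 2.964e21, i.e. 2.964e21/6.022e23 = 0.004922 mol.
Fraction absorbed: 1 − 53.4/100 = 0.4660.
Photons absorbed: 0.4660 × 0.004922 = 0.002294 mol.
Φ = 0.00170 mol / 0.002294 mol photons = 0.741.

Φ = 0.741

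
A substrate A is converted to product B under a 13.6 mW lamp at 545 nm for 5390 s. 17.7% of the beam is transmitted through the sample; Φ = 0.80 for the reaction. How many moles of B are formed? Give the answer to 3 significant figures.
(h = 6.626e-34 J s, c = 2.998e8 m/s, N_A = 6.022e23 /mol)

2.20e-4 mol

Photon energy at 545 nm: hc/λ = (6.626e-34)(2.998e8)/(545e-9) = 3.645e-19 J.
Energy delivered: (13.6 mW)(5390 s) = 73.30 J.
Photons incident: 73.30 / 3.645e-19 = 2.011e20, i.e. 2.011e20/6.022e23 = 3.339e-4 mol.
Fraction absorbed: 1 − 17.7/100 = 0.8230.
Photons absorbed: 0.8230 × 3.339e-4 = 2.748e-4 mol.
Product: Φ × n_abs = 0.80 × 2.748e-4 = 2.198e-4 mol.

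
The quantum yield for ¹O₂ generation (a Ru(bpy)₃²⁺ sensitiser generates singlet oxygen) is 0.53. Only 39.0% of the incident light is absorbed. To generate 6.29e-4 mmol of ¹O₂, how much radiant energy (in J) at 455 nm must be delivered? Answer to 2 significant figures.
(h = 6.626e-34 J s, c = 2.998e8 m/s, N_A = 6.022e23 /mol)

Product: 6.29e-4 mmol = 6.29e-7 mol.
Photons that must be absorbed: 6.29e-7 / 0.53 = 1.187e-6 mol.
Incident photons needed: 1.187e-6 / 0.390 = 3.044e-6 mol.
Photon energy: hc/λ = 4.366e-19 J; per mole, 2.629e5 J mol⁻¹.
Energy required: 3.044e-6 × 2.629e5 = 0.80 J.

0.80 J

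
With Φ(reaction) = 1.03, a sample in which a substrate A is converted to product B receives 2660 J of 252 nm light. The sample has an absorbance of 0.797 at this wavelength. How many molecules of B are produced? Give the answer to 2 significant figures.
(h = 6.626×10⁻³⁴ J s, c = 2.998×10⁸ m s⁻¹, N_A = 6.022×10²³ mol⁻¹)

Photon energy at 252 nm: hc/λ = (6.626×10⁻³⁴)(2.998×10⁸)/(252×10⁻⁹) = 7.883×10⁻¹⁹ J.
Photons incident: 2660 / 7.883×10⁻¹⁹ = 3.374×10²¹, i.e. 3.374×10²¹/6.022×10²³ = 0.005603 mol.
Fraction absorbed: 1 − 10^(−0.797) = 0.8404.
Photons absorbed: 0.8404 × 0.005603 = 0.004709 mol.
Product: Φ × n_abs = 1.03 × 0.004709 = 0.004850 mol.
As a count: 0.004850 × 6.022×10²³ = 2.9×10²¹.

2.9×10²¹ molecules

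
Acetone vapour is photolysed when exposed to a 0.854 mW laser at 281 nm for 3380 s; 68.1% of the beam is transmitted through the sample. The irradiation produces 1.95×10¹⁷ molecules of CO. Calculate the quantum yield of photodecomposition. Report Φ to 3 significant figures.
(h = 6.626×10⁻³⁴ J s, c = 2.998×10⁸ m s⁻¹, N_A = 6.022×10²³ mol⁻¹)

Product: 1.95×10¹⁷ / 6.022×10²³ = 3.238×10⁻⁷ mol.
Photon energy at 281 nm: hc/λ = (6.626×10⁻³⁴)(2.998×10⁸)/(281×10⁻⁹) = 7.069×10⁻¹⁹ J.
Energy delivered: (0.854 mW)(3380 s) = 2.887 J.
Photons incident: 2.887 / 7.069×10⁻¹⁹ = 4.084×10¹⁸, i.e. 4.084×10¹⁸/6.022×10²³ = 6.782×10⁻⁶ mol.
Fraction absorbed: 1 − 68.1/100 = 0.3190.
Photons absorbed: 0.3190 × 6.782×10⁻⁶ = 2.163×10⁻⁶ mol.
Φ = 3.238×10⁻⁷ mol / 2.163×10⁻⁶ mol photons = 0.150.

Φ = 0.150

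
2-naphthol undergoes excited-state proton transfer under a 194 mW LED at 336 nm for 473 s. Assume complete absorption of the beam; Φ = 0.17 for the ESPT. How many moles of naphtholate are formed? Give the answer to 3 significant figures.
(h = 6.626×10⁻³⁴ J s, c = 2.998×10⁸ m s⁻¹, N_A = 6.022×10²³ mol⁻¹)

4.38×10⁻⁵ mol

Photon energy at 336 nm: hc/λ = (6.626×10⁻³⁴)(2.998×10⁸)/(336×10⁻⁹) = 5.912×10⁻¹⁹ J.
Energy delivered: (194 mW)(473 s) = 91.76 J.
Photons incident: 91.76 / 5.912×10⁻¹⁹ = 1.552×10²⁰, i.e. 1.552×10²⁰/6.022×10²³ = 2.577×10⁻⁴ mol.
Product: Φ × n_abs = 0.17 × 2.577×10⁻⁴ = 4.381×10⁻⁵ mol.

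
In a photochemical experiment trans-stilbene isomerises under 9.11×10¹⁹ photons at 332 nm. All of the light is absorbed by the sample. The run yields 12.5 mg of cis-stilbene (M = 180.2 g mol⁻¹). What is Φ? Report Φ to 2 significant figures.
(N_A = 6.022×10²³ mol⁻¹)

Φ = 0.46

Product: 12.5 mg / 180.2 g mol⁻¹ = 6.937×10⁻⁵ mol.
Moles of photons: 9.11×10¹⁹ / 6.022×10²³ = 1.513×10⁻⁴ mol.
Φ = 6.937×10⁻⁵ mol / 1.513×10⁻⁴ mol photons = 0.46.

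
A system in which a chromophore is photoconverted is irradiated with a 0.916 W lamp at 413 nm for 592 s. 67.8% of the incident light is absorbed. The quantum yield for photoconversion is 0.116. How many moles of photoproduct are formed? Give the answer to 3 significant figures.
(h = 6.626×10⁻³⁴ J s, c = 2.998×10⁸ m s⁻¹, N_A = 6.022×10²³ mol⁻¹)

1.47×10⁻⁴ mol

Photon energy at 413 nm: hc/λ = (6.626×10⁻³⁴)(2.998×10⁸)/(413×10⁻⁹) = 4.810×10⁻¹⁹ J.
Energy delivered: (0.916 W)(592 s) = 542.3 J.
Photons incident: 542.3 / 4.810×10⁻¹⁹ = 1.127×10²¹, i.e. 1.127×10²¹/6.022×10²³ = 0.001871 mol.
Photons absorbed: 0.678 × 0.001871 = 0.001269 mol.
Product: Φ × n_abs = 0.116 × 0.001269 = 1.472×10⁻⁴ mol.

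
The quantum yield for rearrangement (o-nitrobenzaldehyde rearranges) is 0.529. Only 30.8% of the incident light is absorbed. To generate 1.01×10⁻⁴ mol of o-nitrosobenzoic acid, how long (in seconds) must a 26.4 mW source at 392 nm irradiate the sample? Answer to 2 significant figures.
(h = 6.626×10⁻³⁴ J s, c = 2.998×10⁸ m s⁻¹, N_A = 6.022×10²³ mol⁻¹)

t ≈ 7200 s

Photons that must be absorbed: 1.01×10⁻⁴ / 0.529 = 1.909×10⁻⁴ mol.
Incident photons needed: 1.909×10⁻⁴ / 0.308 = 6.198×10⁻⁴ mol.
Photon energy: hc/λ = 5.068×10⁻¹⁹ J; per mole, 3.052×10⁵ J mol⁻¹.
Energy required: 6.198×10⁻⁴ × 3.052×10⁵ = 189.2 J.
Time: 189.2 J / 0.0264 W = 7200 s.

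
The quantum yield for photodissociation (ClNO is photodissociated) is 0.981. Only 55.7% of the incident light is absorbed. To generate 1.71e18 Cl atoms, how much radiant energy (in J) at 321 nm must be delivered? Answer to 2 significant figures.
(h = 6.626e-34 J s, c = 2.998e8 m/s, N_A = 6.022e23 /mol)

Product: 1.71e18 / 6.022e23 = 2.840e-6 mol.
Photons that must be absorbed: 2.840e-6 / 0.981 = 2.895e-6 mol.
Incident photons needed: 2.895e-6 / 0.557 = 5.197e-6 mol.
Photon energy: hc/λ = 6.188e-19 J; per mole, 3.726e5 J mol⁻¹.
Energy required: 5.197e-6 × 3.726e5 = 1.9 J.

1.9 J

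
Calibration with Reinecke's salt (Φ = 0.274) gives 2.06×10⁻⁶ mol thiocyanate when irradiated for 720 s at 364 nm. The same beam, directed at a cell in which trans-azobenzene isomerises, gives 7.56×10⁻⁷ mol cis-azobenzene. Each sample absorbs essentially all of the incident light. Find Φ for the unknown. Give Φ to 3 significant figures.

Photons absorbed by the actinometer: 2.06×10⁻⁶ / 0.274 = 7.518×10⁻⁶ mol.
Φ(unknown) = 7.56×10⁻⁷ / 7.518×10⁻⁶ = 0.101.

Φ = 0.101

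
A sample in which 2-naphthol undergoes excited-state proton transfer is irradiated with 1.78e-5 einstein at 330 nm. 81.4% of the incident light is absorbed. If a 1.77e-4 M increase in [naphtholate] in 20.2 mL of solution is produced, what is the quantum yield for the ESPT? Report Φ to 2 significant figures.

Product: (1.77e-4 M)(0.0202 L) = 3.575e-6 mol.
Photons absorbed: 0.814 × 1.78e-5 = 1.449e-5 mol.
Φ = 3.575e-6 mol / 1.449e-5 mol photons = 0.25.

Φ = 0.25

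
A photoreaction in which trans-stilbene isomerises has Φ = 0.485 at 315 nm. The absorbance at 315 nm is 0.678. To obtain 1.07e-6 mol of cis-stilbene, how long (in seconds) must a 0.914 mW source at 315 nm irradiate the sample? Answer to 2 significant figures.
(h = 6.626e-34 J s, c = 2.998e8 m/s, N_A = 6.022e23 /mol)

t ≈ 1200 s

Photons that must be absorbed: 1.07e-6 / 0.485 = 2.206e-6 mol.
Fraction absorbed: 1 − 10^(−0.678) = 0.7901.
Incident photons needed: 2.206e-6 / 0.7901 = 2.792e-6 mol.
Photon energy: hc/λ = 6.306e-19 J; per mole, 3.797e5 J mol⁻¹.
Energy required: 2.792e-6 × 3.797e5 = 1.060 J.
Time: 1.060 J / 0.000914 W = 1200 s.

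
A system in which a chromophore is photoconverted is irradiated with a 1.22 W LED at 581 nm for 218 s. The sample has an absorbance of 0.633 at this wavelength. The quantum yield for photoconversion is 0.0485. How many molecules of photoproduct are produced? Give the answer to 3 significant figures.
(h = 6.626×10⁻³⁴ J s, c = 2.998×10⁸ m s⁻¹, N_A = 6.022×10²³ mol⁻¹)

2.89×10¹⁹ molecules

Photon energy at 581 nm: hc/λ = (6.626×10⁻³⁴)(2.998×10⁸)/(581×10⁻⁹) = 3.419×10⁻¹⁹ J.
Energy delivered: (1.22 W)(218 s) = 266.0 J.
Photons incident: 266.0 / 3.419×10⁻¹⁹ = 7.780×10²⁰, i.e. 7.780×10²⁰/6.022×10²³ = 0.001292 mol.
Fraction absorbed: 1 − 10^(−0.633) = 0.7672.
Photons absorbed: 0.7672 × 0.001292 = 9.912×10⁻⁴ mol.
Product: Φ × n_abs = 0.0485 × 9.912×10⁻⁴ = 4.807×10⁻⁵ mol.
As a count: 4.807×10⁻⁵ × 6.022×10²³ = 2.89×10¹⁹.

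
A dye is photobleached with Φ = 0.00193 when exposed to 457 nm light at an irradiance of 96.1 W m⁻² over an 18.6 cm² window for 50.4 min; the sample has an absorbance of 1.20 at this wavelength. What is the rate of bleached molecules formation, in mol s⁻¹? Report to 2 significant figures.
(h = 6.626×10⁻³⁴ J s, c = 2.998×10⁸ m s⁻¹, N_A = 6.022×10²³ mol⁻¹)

Photon energy at 457 nm: hc/λ = (6.626×10⁻³⁴)(2.998×10⁸)/(457×10⁻⁹) = 4.347×10⁻¹⁹ J.
Energy delivered: (96.1 W m⁻²)(18.6×10⁻⁴ m²)(3024 s) = 540.5 J.
Photons incident: 540.5 / 4.347×10⁻¹⁹ = 1.243×10²¹, i.e. 1.243×10²¹/6.022×10²³ = 0.002064 mol.
Fraction absorbed: 1 − 10^(−1.20) = 0.9369.
Photons absorbed: 0.9369 × 0.002064 = 0.001934 mol.
Product formed: 0.00193 × 0.001934 = 3.733×10⁻⁶ mol.
Rate: 3.733×10⁻⁶ / 3024 s = 1.2×10⁻⁹ mol s⁻¹.

1.2×10⁻⁹ mol s⁻¹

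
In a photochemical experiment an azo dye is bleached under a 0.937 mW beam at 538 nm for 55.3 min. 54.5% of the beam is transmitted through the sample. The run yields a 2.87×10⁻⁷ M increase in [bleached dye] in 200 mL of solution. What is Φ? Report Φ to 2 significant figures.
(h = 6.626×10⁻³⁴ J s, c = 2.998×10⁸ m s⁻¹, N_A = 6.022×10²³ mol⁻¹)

Product: (2.87×10⁻⁷ M)(0.2 L) = 5.740×10⁻⁸ mol.
Photon energy at 538 nm: hc/λ = (6.626×10⁻³⁴)(2.998×10⁸)/(538×10⁻⁹) = 3.692×10⁻¹⁹ J.
Energy delivered: (0.937 mW)(3318 s) = 3.109 J.
Photons incident: 3.109 / 3.692×10⁻¹⁹ = 8.421×10¹⁸, i.e. 8.421×10¹⁸/6.022×10²³ = 1.398×10⁻⁵ mol.
Fraction absorbed: 1 − 54.5/100 = 0.4550.
Photons absorbed: 0.4550 × 1.398×10⁻⁵ = 6.361×10⁻⁶ mol.
Φ = 5.740×10⁻⁸ mol / 6.361×10⁻⁶ mol photons = 0.0090.

Φ = 0.0090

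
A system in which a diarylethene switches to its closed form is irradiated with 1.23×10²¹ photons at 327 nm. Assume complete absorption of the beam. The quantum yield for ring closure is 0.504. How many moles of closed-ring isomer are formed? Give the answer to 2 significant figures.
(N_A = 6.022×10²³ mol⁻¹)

Moles of photons: 1.23×10²¹ / 6.022×10²³ = 0.002043 mol.
Product: Φ × n_abs = 0.504 × 0.002043 = 0.001030 mol.

0.0010 mol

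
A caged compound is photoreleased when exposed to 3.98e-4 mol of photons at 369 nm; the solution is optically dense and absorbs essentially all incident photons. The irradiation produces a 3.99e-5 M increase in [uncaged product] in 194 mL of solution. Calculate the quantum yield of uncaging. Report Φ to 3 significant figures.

Φ = 0.0194

Product: (3.99e-5 M)(0.194 L) = 7.741e-6 mol.
Φ = 7.741e-6 mol / 3.98e-4 mol photons = 0.0194.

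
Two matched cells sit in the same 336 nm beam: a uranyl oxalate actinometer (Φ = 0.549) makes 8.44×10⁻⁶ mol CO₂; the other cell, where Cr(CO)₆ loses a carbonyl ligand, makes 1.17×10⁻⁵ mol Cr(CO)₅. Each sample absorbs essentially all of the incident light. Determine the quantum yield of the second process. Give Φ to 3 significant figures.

Φ = 0.761

Photons absorbed by the actinometer: 8.44×10⁻⁶ / 0.549 = 1.537×10⁻⁵ mol.
Φ(unknown) = 1.17×10⁻⁵ / 1.537×10⁻⁵ = 0.761.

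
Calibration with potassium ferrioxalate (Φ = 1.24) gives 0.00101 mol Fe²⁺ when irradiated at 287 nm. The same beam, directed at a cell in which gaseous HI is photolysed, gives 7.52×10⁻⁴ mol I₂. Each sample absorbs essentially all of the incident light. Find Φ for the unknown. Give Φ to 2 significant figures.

Photons absorbed by the actinometer: 0.00101 / 1.24 = 8.145×10⁻⁴ mol.
Φ(unknown) = 7.52×10⁻⁴ / 8.145×10⁻⁴ = 0.92.

Φ = 0.92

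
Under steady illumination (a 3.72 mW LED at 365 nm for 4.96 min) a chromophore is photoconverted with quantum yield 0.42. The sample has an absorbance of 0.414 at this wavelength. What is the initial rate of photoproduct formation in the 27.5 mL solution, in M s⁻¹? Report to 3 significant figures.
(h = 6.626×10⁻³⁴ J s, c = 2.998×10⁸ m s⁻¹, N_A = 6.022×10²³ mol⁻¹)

Photon energy at 365 nm: hc/λ = (6.626×10⁻³⁴)(2.998×10⁸)/(365×10⁻⁹) = 5.442×10⁻¹⁹ J.
Energy delivered: (3.72 mW)(297.6 s) = 1.107 J.
Photons incident: 1.107 / 5.442×10⁻¹⁹ = 2.034×10¹⁸, i.e. 2.034×10¹⁸/6.022×10²³ = 3.378×10⁻⁶ mol.
Fraction absorbed: 1 − 10^(−0.414) = 0.6145.
Photons absorbed: 0.6145 × 3.378×10⁻⁶ = 2.076×10⁻⁶ mol.
Product formed: 0.42 × 2.076×10⁻⁶ = 8.719×10⁻⁷ mol.
Rate: 8.719×10⁻⁷ mol / (297.6 s × 0.0275 L) = 1.07×10⁻⁷ M s⁻¹.

1.07×10⁻⁷ M s⁻¹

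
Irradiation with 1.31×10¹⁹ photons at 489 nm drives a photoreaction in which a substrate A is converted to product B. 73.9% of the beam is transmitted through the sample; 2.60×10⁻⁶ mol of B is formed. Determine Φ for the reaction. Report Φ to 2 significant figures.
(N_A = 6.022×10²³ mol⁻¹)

Moles of photons: 1.31×10¹⁹ / 6.022×10²³ = 2.175×10⁻⁵ mol.
Fraction absorbed: 1 − 73.9/100 = 0.2610.
Photons absorbed: 0.2610 × 2.175×10⁻⁵ = 5.677×10⁻⁶ mol.
Φ = 2.60×10⁻⁶ mol / 5.677×10⁻⁶ mol photons = 0.46.

Φ = 0.46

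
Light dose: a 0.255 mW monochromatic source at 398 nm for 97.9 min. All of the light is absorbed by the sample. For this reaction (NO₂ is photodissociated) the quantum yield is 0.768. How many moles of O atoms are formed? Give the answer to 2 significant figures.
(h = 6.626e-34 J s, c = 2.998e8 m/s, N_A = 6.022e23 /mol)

Photon energy at 398 nm: hc/λ = (6.626e-34)(2.998e8)/(398e-9) = 4.991e-19 J.
Energy delivered: (0.255 mW)(5874 s) = 1.498 J.
Photons incident: 1.498 / 4.991e-19 = 3.001e18, i.e. 3.001e18/6.022e23 = 4.983e-6 mol.
Product: Φ × n_abs = 0.768 × 4.983e-6 = 3.827e-6 mol.

3.8e-6 mol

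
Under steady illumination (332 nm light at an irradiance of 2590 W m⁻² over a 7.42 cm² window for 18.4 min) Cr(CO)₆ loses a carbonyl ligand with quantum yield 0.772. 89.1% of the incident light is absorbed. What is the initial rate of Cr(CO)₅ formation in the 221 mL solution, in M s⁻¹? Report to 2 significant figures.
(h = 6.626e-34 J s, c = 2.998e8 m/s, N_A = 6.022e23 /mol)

Photon energy at 332 nm: hc/λ = (6.626e-34)(2.998e8)/(332e-9) = 5.983e-19 J.
Energy delivered: (2590 W m⁻²)(7.42e-4 m²)(1104 s) = 2122 J.
Photons incident: 2122 / 5.983e-19 = 3.547e21, i.e. 3.547e21/6.022e23 = 0.005890 mol.
Photons absorbed: 0.891 × 0.005890 = 0.005248 mol.
Product formed: 0.772 × 0.005248 = 0.004051 mol.
Rate: 0.004051 mol / (1104 s × 0.221 L) = 1.7e-5 M s⁻¹.

1.7e-5 M s⁻¹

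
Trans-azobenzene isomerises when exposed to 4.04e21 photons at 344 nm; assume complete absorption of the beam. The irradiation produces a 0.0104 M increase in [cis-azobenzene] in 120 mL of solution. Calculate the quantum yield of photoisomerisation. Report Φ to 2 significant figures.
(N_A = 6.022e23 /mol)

Product: (0.0104 M)(0.12 L) = 0.001248 mol.
Moles of photons: 4.04e21 / 6.022e23 = 0.006709 mol.
Φ = 0.001248 mol / 0.006709 mol photons = 0.19.

Φ = 0.19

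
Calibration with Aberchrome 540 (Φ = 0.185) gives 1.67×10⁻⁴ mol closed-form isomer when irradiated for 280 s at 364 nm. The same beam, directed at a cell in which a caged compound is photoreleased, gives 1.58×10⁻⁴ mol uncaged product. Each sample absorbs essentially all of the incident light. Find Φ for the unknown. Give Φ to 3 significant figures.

Φ = 0.175

Photons absorbed by the actinometer: 1.67×10⁻⁴ / 0.185 = 9.027×10⁻⁴ mol.
Φ(unknown) = 1.58×10⁻⁴ / 9.027×10⁻⁴ = 0.175.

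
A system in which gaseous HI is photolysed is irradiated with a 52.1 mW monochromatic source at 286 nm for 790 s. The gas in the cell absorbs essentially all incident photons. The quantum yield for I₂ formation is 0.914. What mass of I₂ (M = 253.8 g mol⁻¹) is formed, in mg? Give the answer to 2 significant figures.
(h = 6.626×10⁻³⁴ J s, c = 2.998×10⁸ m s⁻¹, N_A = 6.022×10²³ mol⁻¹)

Photon energy at 286 nm: hc/λ = (6.626×10⁻³⁴)(2.998×10⁸)/(286×10⁻⁹) = 6.946×10⁻¹⁹ J.
Energy delivered: (52.1 mW)(790 s) = 41.16 J.
Photons incident: 41.16 / 6.946×10⁻¹⁹ = 5.926×10¹⁹, i.e. 5.926×10¹⁹/6.022×10²³ = 9.841×10⁻⁵ mol.
Product: Φ × n_abs = 0.914 × 9.841×10⁻⁵ = 8.995×10⁻⁵ mol.
Mass: 8.995×10⁻⁵ × 253.8 = 0.02283 g = 23 mg.

23 mg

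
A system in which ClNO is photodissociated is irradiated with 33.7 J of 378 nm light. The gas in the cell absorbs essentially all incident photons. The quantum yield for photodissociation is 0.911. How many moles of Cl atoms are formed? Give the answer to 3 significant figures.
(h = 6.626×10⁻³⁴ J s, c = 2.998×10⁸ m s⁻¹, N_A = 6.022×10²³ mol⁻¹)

9.70×10⁻⁵ mol

Photon energy at 378 nm: hc/λ = (6.626×10⁻³⁴)(2.998×10⁸)/(378×10⁻⁹) = 5.255×10⁻¹⁹ J.
Photons incident: 33.7 / 5.255×10⁻¹⁹ = 6.413×10¹⁹, i.e. 6.413×10¹⁹/6.022×10²³ = 1.065×10⁻⁴ mol.
Product: Φ × n_abs = 0.911 × 1.065×10⁻⁴ = 9.702×10⁻⁵ mol.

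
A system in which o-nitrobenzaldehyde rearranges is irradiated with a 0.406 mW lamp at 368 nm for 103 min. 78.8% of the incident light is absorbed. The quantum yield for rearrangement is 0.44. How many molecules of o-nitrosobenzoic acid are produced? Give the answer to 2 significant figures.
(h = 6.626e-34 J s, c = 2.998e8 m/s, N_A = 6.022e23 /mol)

Photon energy at 368 nm: hc/λ = (6.626e-34)(2.998e8)/(368e-9) = 5.398e-19 J.
Energy delivered: (0.406 mW)(6180 s) = 2.509 J.
Photons incident: 2.509 / 5.398e-19 = 4.648e18, i.e. 4.648e18/6.022e23 = 7.718e-6 mol.
Photons absorbed: 0.788 × 7.718e-6 = 6.082e-6 mol.
Product: Φ × n_abs = 0.44 × 6.082e-6 = 2.676e-6 mol.
As a count: 2.676e-6 × 6.022e23 = 1.6e18.

1.6e18 molecules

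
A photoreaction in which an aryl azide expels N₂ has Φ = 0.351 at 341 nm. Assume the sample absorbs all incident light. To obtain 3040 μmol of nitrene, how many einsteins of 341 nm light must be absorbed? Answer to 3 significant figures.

0.00866 einstein

Product: 3040 μmol = 0.00304 mol.
Photons that must be absorbed: 0.00304 / 0.351 = 0.008661 mol.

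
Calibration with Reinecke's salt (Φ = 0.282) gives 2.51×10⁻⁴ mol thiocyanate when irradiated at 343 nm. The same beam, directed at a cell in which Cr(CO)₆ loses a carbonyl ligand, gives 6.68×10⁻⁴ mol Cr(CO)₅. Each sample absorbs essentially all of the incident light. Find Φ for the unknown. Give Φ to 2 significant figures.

Photons absorbed by the actinometer: 2.51×10⁻⁴ / 0.282 = 8.901×10⁻⁴ mol.
Φ(unknown) = 6.68×10⁻⁴ / 8.901×10⁻⁴ = 0.75.

Φ = 0.75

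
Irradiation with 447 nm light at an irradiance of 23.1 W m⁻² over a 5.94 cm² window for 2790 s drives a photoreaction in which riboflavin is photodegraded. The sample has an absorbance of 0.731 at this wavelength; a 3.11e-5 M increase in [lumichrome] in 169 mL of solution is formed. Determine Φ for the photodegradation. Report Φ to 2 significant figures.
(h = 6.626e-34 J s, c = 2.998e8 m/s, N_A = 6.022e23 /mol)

Φ = 0.045

Product: (3.11e-5 M)(0.169 L) = 5.256e-6 mol.
Photon energy at 447 nm: hc/λ = (6.626e-34)(2.998e8)/(447e-9) = 4.444e-19 J.
Energy delivered: (23.1 W m⁻²)(5.94e-4 m²)(2790 s) = 38.28 J.
Photons incident: 38.28 / 4.444e-19 = 8.614e19, i.e. 8.614e19/6.022e23 = 1.430e-4 mol.
Fraction absorbed: 1 − 10^(−0.731) = 0.8142.
Photons absorbed: 0.8142 × 1.430e-4 = 1.164e-4 mol.
Φ = 5.256e-6 mol / 1.164e-4 mol photons = 0.045.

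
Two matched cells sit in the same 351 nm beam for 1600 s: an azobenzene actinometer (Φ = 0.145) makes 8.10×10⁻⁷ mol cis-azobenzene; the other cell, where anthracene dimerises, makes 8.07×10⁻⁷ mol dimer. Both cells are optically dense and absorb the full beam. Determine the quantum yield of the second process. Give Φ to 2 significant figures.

Φ = 0.14

Photons absorbed by the actinometer: 8.10×10⁻⁷ / 0.145 = 5.586×10⁻⁶ mol.
Φ(unknown) = 8.07×10⁻⁷ / 5.586×10⁻⁶ = 0.14.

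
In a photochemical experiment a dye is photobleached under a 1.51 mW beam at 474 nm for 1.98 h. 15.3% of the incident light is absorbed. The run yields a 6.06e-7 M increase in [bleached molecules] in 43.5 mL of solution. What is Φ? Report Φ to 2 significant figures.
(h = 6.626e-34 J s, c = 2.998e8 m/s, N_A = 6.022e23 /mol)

Product: (6.06e-7 M)(0.0435 L) = 2.636e-8 mol.
Photon energy at 474 nm: hc/λ = (6.626e-34)(2.998e8)/(474e-9) = 4.191e-19 J.
Energy delivered: (1.51 mW)(7128 s) = 10.76 J.
Photons incident: 10.76 / 4.191e-19 = 2.567e19, i.e. 2.567e19/6.022e23 = 4.263e-5 mol.
Photons absorbed: 0.153 × 4.263e-5 = 6.522e-6 mol.
Φ = 2.636e-8 mol / 6.522e-6 mol photons = 0.0040.

Φ = 0.0040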